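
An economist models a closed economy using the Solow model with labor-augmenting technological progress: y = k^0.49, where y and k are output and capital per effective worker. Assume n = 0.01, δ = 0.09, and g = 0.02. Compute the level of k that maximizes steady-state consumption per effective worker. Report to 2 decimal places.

k_gold ≈ 15.78

n + g + δ = 0.01 + 0.02 + 0.09 = 0.12.
At the golden rule the marginal product of capital equals n+g+δ: 0.49·k^(0.49−1) = 0.12. Solving, k_gold = (0.49/0.12)^(1/0.51) ≈ 15.7786.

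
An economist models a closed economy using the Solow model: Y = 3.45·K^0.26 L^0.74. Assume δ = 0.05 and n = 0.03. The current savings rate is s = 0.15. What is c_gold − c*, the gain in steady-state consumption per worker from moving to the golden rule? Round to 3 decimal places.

Δc ≈ 0.318

Capital per worker breaks even when investment replaces (n + δ)·k; here n + δ = 0.08.
Current steady state (s = 0.15): k* = (0.15·3.45/0.08)^(1/0.74) ≈ 12.4653, y* = 3.45·12.4653^0.26 ≈ 6.6482, c* = (1−0.15)·6.6482 ≈ 5.6509.
At the golden rule the marginal product of capital equals n+δ: 0.26·3.45·k^(0.26−1) = 0.08. Solving, k_gold = (0.26·3.45/0.08)^(1/0.74) ≈ 26.2130.
y_gold = 3.45·26.2130^0.26 ≈ 8.0655, c_gold = y_gold − 0.08·k_gold ≈ 5.9685.
Gain: Δc = 5.9685 − 5.6509 ≈ 0.3176.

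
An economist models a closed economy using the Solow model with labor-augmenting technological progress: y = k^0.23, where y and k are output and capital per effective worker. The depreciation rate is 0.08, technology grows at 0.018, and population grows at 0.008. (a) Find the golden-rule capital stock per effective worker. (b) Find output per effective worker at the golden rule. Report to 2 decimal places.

Break-even investment rate: n + g + δ = 0.008 + 0.018 + 0.08 = 0.106.
At the golden rule the marginal product of capital equals n+g+δ: 0.23·k^(0.23−1) = 0.106. Solving, k_gold = (0.23/0.106)^(1/0.77) ≈ 2.7347.
y_gold = 2.7347^0.23 ≈ 1.2603.

(a) k_gold ≈ 2.73; (b) y_gold ≈ 1.26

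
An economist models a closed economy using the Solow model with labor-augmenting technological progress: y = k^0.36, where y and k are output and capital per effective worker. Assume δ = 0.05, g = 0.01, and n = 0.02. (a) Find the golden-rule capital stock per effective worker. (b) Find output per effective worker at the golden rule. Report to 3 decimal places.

(a) k_gold ≈ 10.487; (b) y_gold ≈ 2.330

Break-even investment rate: n + g + δ = 0.02 + 0.01 + 0.05 = 0.08.
Setting f'(k) = n+g+δ gives 0.36·k^(0.36−1) = 0.08, hence k_gold = (0.36/0.08)^(1/0.64) ≈ 10.4868.
y_gold = 10.4868^0.36 ≈ 2.3304.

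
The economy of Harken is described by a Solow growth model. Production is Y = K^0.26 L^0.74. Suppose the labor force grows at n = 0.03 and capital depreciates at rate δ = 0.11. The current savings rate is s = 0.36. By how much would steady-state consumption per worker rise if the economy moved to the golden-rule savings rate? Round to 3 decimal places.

Break-even investment rate: n + δ = 0.03 + 0.11 = 0.14.
Current steady state (s = 0.36): k* = (0.36/0.14)^(1/0.74) ≈ 3.5834, y* = 3.5834^0.26 ≈ 1.3935, c* = (1−0.36)·1.3935 ≈ 0.8919.
Golden rule sets MPK = n+δ: 0.26·k^(0.26−1) = 0.14, so k_gold = (0.26/0.14)^(1/0.74) ≈ 2.3084.
y_gold = 2.3084^0.26 ≈ 1.2430, c_gold = y_gold − 0.14·k_gold ≈ 0.9198.
Gain: Δc = 0.9198 − 0.8919 ≈ 0.0279.

Δc ≈ 0.028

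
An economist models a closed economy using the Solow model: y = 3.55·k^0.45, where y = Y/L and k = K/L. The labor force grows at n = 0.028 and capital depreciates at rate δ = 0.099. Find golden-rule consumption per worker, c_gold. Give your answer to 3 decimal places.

n + δ = 0.028 + 0.099 = 0.127.
Setting f'(k) = n+δ gives 0.45·3.55·k^(0.45−1) = 0.127, hence k_gold = (0.45·3.55/0.127)^(1/0.55) ≈ 99.8482.
y_gold = 3.55·99.8482^0.45 ≈ 28.1794.
c_gold = y_gold − (n+δ)·k_gold = 28.1794 − 0.127·99.8482 ≈ 15.4987.

c_gold ≈ 15.499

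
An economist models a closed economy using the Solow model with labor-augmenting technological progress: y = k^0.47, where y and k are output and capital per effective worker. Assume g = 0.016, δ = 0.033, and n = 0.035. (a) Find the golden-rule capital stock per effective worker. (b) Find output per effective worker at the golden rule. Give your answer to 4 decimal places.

(a) k_gold ≈ 25.7619; (b) y_gold ≈ 4.6043

Break-even investment rate: n + g + δ = 0.035 + 0.016 + 0.033 = 0.084.
Golden rule sets MPK = n+g+δ: 0.47·k^(0.47−1) = 0.084, so k_gold = (0.47/0.084)^(1/0.53) ≈ 25.7619.
y_gold = 25.7619^0.47 ≈ 4.6043.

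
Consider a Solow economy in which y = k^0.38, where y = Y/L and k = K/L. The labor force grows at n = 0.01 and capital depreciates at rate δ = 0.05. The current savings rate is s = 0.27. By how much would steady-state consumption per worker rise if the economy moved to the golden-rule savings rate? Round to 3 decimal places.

Δc ≈ 0.087

Capital per worker breaks even when investment replaces (n + δ)·k; here n + δ = 0.06.
Current steady state (s = 0.27): k* = (0.27/0.06)^(1/0.62) ≈ 11.3128, y* = 11.3128^0.38 ≈ 2.5139, c* = (1−0.27)·2.5139 ≈ 1.8352.
At the golden rule the marginal product of capital equals n+δ: 0.38·k^(0.38−1) = 0.06. Solving, k_gold = (0.38/0.06)^(1/0.62) ≈ 19.6316.
y_gold = 19.6316^0.38 ≈ 3.0997, c_gold = y_gold − 0.06·k_gold ≈ 1.9218.
Gain: Δc = 1.9218 − 1.8352 ≈ 0.0866.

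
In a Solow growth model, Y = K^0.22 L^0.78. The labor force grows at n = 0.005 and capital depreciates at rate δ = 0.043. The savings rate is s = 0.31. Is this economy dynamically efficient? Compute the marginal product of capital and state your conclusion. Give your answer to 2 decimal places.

n + δ = 0.005 + 0.043 = 0.048.
Steady-state k*: s·k^0.22 = 0.048·k gives k* = (0.31/0.048)^(1/0.78) ≈ 10.9299.
MPK = 0.22·10.9299^(-0.78) ≈ 0.0341.
MPK < n+δ = 0.048, so the economy is dynamically inefficient (over-saving).

dynamically inefficient; MPK ≈ 0.03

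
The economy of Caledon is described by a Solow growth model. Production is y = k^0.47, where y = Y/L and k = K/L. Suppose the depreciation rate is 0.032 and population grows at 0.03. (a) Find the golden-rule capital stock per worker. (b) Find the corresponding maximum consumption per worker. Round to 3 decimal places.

n + δ = 0.03 + 0.032 = 0.062.
At the golden rule the marginal product of capital equals n+δ: 0.47·k^(0.47−1) = 0.062. Solving, k_gold = (0.47/0.062)^(1/0.53) ≈ 45.6902.
y_gold = 45.6902^0.47 ≈ 6.0272; c_gold = y_gold − 0.062·k_gold ≈ 3.1944.

(a) k_gold ≈ 45.690; (b) c_gold ≈ 3.194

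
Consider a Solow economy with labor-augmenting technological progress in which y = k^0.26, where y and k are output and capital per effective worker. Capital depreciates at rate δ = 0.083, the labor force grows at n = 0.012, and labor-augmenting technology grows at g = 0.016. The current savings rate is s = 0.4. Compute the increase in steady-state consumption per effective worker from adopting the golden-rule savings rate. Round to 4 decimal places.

Δc ≈ 0.0566

Capital per effective worker breaks even when investment replaces (n + g + δ)·k; here n + g + δ = 0.111.
Current steady state (s = 0.4): k* = (0.4/0.111)^(1/0.74) ≈ 5.6539, y* = 5.6539^0.26 ≈ 1.5690, c* = (1−0.4)·1.5690 ≈ 0.9414.
Maximizing c = f(k) − (n+g+δ)·k gives f'(k) = n+g+δ, i.e. 0.26·k^(0.26−1) = 0.111, so k_gold = (0.26/0.111)^(1/0.74) ≈ 3.1588.
y_gold = 3.1588^0.26 ≈ 1.3486, c_gold = y_gold − 0.111·k_gold ≈ 0.9980.
Gain: Δc = 0.9980 − 0.9414 ≈ 0.0566.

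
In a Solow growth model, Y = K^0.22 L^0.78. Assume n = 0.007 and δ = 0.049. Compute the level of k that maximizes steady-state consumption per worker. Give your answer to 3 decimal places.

Break-even investment rate: n + δ = 0.007 + 0.049 = 0.056.
Maximizing c = f(k) − (n+δ)·k gives f'(k) = n+δ, i.e. 0.22·k^(0.22−1) = 0.056, so k_gold = (0.22/0.056)^(1/0.78) ≈ 5.7788.

k_gold ≈ 5.779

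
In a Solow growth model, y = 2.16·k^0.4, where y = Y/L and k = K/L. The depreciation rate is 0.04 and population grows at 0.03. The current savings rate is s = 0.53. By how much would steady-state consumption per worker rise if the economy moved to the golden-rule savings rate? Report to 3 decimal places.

Δc ≈ 0.381

n + δ = 0.03 + 0.04 = 0.07.
Current steady state (s = 0.53): k* = (0.53·2.16/0.07)^(1/0.6) ≈ 105.3706, y* = 2.16·105.3706^0.4 ≈ 13.9169, c* = (1−0.53)·13.9169 ≈ 6.5409.
Maximizing c = f(k) − (n+δ)·k gives f'(k) = n+δ, i.e. 0.4·2.16·k^(0.4−1) = 0.07, so k_gold = (0.4·2.16/0.07)^(1/0.6) ≈ 65.9214.
y_gold = 2.16·65.9214^0.4 ≈ 11.5362, c_gold = y_gold − 0.07·k_gold ≈ 6.9217.
Gain: Δc = 6.9217 − 6.5409 ≈ 0.3808.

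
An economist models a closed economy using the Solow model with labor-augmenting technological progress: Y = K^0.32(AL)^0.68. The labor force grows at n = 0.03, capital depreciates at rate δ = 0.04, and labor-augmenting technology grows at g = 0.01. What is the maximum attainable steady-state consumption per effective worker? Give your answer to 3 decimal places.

The effective depreciation rate is n + g + δ = 0.03 + 0.01 + 0.04 = 0.08.
At the golden rule the marginal product of capital equals n+g+δ: 0.32·k^(0.32−1) = 0.08. Solving, k_gold = (0.32/0.08)^(1/0.68) ≈ 7.6804.
y_gold = 7.6804^0.32 ≈ 1.9201.
c_gold = y_gold − (n+g+δ)·k_gold = 1.9201 − 0.08·7.6804 ≈ 1.3057.

c_gold ≈ 1.306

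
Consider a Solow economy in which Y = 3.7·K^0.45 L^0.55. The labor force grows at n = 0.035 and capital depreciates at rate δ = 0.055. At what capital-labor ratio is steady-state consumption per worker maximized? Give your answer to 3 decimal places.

The effective depreciation rate is n + δ = 0.035 + 0.055 = 0.09.
At the golden rule the marginal product of capital equals n+δ: 0.45·3.7·k^(0.45−1) = 0.09. Solving, k_gold = (0.45·3.7/0.09)^(1/0.55) ≈ 201.3486.

k_gold ≈ 201.349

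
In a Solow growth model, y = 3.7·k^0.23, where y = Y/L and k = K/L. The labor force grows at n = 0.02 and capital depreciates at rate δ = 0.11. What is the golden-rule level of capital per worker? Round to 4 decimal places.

k_gold ≈ 11.4742

Capital per worker breaks even when investment replaces (n + δ)·k; here n + δ = 0.13.
Setting f'(k) = n+δ gives 0.23·3.7·k^(0.23−1) = 0.13, hence k_gold = (0.23·3.7/0.13)^(1/0.77) ≈ 11.4742.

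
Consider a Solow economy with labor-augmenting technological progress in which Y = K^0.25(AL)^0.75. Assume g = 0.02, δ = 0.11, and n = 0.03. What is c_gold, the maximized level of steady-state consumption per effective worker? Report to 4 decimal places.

c_gold ≈ 0.8703

The effective depreciation rate is n + g + δ = 0.03 + 0.02 + 0.11 = 0.16.
Golden rule sets MPK = n+g+δ: 0.25·k^(0.25−1) = 0.16, so k_gold = (0.25/0.16)^(1/0.75) ≈ 1.8131.
y_gold = 1.8131^0.25 ≈ 1.1604.
c_gold = y_gold − (n+g+δ)·k_gold = 1.1604 − 0.16·1.8131 ≈ 0.8703.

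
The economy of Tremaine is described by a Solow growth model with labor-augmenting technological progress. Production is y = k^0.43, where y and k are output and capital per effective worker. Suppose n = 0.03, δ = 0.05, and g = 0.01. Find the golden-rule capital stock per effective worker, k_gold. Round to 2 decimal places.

k_gold ≈ 15.55

Break-even investment rate: n + g + δ = 0.03 + 0.01 + 0.05 = 0.09.
At the golden rule the marginal product of capital equals n+g+δ: 0.43·k^(0.43−1) = 0.09. Solving, k_gold = (0.43/0.09)^(1/0.57) ≈ 15.5462.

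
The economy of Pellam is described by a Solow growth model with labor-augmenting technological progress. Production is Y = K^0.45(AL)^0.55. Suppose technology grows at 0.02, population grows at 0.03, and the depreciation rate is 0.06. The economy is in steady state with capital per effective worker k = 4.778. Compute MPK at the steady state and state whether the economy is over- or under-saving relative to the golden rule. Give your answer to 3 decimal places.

n + g + δ = 0.03 + 0.02 + 0.06 = 0.11.
MPK = 0.45·k^(0.45−1) = 0.45·4.778^(-0.55) ≈ 0.1904.
MPK > 0.11, so the economy is dynamically efficient (under-saving).

under-saving; MPK ≈ 0.190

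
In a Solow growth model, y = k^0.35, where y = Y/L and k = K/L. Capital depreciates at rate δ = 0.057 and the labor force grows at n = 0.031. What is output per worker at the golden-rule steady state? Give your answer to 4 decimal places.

Capital per worker breaks even when investment replaces (n + δ)·k; here n + δ = 0.088.
At the golden rule the marginal product of capital equals n+δ: 0.35·k^(0.35−1) = 0.088. Solving, k_gold = (0.35/0.088)^(1/0.65) ≈ 8.3645.
Output: y_gold = k_gold^0.35 = 8.3645^0.35 ≈ 2.1031.

y_gold ≈ 2.1031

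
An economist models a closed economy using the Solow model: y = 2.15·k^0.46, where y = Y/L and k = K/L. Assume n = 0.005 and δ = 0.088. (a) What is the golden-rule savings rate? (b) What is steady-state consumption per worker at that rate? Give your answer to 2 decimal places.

The effective depreciation rate is n + δ = 0.005 + 0.088 = 0.093.
For Cobb-Douglas, s_gold equals capital's share: s_gold = 0.46.
At the golden rule the marginal product of capital equals n+δ: 0.46·2.15·k^(0.46−1) = 0.093. Solving, k_gold = (0.46·2.15/0.093)^(1/0.54) ≈ 79.6748.
y_gold = 2.15·79.6748^0.46 ≈ 16.1082; c_gold = (1−0.46)·y_gold ≈ 8.6984.

(a) s_gold = 0.46; (b) c_gold ≈ 8.70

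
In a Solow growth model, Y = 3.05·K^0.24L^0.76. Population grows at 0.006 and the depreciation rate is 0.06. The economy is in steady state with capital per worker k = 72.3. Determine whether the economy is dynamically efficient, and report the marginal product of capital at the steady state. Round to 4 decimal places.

dynamically inefficient; MPK ≈ 0.0283

Capital per worker breaks even when investment replaces (n + δ)·k; here n + δ = 0.066.
MPK = 0.24·3.05·k^(0.24−1) = 0.24·3.05·72.3^(-0.76) ≈ 0.0283.
MPK < 0.066, so the economy is dynamically inefficient (over-saving).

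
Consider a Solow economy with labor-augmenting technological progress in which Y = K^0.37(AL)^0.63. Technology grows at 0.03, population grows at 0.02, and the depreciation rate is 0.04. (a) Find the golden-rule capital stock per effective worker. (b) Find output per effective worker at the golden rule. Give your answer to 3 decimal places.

The effective depreciation rate is n + g + δ = 0.02 + 0.03 + 0.04 = 0.09.
At the golden rule the marginal product of capital equals n+g+δ: 0.37·k^(0.37−1) = 0.09. Solving, k_gold = (0.37/0.09)^(1/0.63) ≈ 9.4306.
y_gold = 9.4306^0.37 ≈ 2.2939.

(a) k_gold ≈ 9.431; (b) y_gold ≈ 2.294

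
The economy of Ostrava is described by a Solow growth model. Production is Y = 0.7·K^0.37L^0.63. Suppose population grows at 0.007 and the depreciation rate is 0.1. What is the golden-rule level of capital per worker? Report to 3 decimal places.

k_gold ≈ 4.068

The effective depreciation rate is n + δ = 0.007 + 0.1 = 0.107.
Setting f'(k) = n+δ gives 0.37·0.7·k^(0.37−1) = 0.107, hence k_gold = (0.37·0.7/0.107)^(1/0.63) ≈ 4.0681.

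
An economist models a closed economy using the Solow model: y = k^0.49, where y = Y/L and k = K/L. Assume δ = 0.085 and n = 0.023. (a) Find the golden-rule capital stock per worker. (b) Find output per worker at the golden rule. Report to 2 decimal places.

(a) k_gold ≈ 19.40; (b) y_gold ≈ 4.28

Break-even investment rate: n + δ = 0.023 + 0.085 = 0.108.
At the golden rule the marginal product of capital equals n+δ: 0.49·k^(0.49−1) = 0.108. Solving, k_gold = (0.49/0.108)^(1/0.51) ≈ 19.3994.
y_gold = 19.3994^0.49 ≈ 4.2758.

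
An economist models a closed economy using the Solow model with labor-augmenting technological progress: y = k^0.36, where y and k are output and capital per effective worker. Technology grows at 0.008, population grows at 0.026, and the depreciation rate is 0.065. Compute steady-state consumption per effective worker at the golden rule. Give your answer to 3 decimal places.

n + g + δ = 0.026 + 0.008 + 0.065 = 0.099.
At the golden rule the marginal product of capital equals n+g+δ: 0.36·k^(0.36−1) = 0.099. Solving, k_gold = (0.36/0.099)^(1/0.64) ≈ 7.5170.
y_gold = 7.5170^0.36 ≈ 2.0672.
c_gold = y_gold − (n+g+δ)·k_gold = 2.0672 − 0.099·7.5170 ≈ 1.3230.

c_gold ≈ 1.323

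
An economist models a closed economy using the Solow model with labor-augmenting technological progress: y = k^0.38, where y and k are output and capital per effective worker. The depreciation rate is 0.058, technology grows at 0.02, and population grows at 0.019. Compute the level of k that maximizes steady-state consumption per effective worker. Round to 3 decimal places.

Capital per effective worker breaks even when investment replaces (n + g + δ)·k; here n + g + δ = 0.097.
Maximizing c = f(k) − (n+g+δ)·k gives f'(k) = n+g+δ, i.e. 0.38·k^(0.38−1) = 0.097, so k_gold = (0.38/0.097)^(1/0.62) ≈ 9.0463.

k_gold ≈ 9.046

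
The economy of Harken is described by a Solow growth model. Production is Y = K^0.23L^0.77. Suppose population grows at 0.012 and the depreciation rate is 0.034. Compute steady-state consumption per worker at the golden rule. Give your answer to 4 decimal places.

Break-even investment rate: n + δ = 0.012 + 0.034 = 0.046.
At the golden rule the marginal product of capital equals n+δ: 0.23·k^(0.23−1) = 0.046. Solving, k_gold = (0.23/0.046)^(1/0.77) ≈ 8.0864.
y_gold = 8.0864^0.23 ≈ 1.6173.
c_gold = y_gold − (n+δ)·k_gold = 1.6173 − 0.046·8.0864 ≈ 1.2453.

c_gold ≈ 1.2453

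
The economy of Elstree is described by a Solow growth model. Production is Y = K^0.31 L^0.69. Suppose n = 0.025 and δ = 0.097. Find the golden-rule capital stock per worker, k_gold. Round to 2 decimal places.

k_gold ≈ 3.86

Capital per worker breaks even when investment replaces (n + δ)·k; here n + δ = 0.122.
Maximizing c = f(k) − (n+δ)·k gives f'(k) = n+δ, i.e. 0.31·k^(0.31−1) = 0.122, so k_gold = (0.31/0.122)^(1/0.69) ≈ 3.8633.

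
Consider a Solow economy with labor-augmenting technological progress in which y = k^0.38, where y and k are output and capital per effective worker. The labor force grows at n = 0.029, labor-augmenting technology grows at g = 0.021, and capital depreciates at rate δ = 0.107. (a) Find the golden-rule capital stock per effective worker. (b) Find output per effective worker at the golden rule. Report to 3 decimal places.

(a) k_gold ≈ 4.161; (b) y_gold ≈ 1.719

The effective depreciation rate is n + g + δ = 0.029 + 0.021 + 0.107 = 0.157.
Setting f'(k) = n+g+δ gives 0.38·k^(0.38−1) = 0.157, hence k_gold = (0.38/0.157)^(1/0.62) ≈ 4.1607.
y_gold = 4.1607^0.38 ≈ 1.7190.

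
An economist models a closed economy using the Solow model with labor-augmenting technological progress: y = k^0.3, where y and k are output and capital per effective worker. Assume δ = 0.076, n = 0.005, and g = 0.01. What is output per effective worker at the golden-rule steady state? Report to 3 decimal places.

y_gold ≈ 1.667

The effective depreciation rate is n + g + δ = 0.005 + 0.01 + 0.076 = 0.091.
Setting f'(k) = n+g+δ gives 0.3·k^(0.3−1) = 0.091, hence k_gold = (0.3/0.091)^(1/0.7) ≈ 5.4969.
Output: y_gold = k_gold^0.3 = 5.4969^0.3 ≈ 1.6674.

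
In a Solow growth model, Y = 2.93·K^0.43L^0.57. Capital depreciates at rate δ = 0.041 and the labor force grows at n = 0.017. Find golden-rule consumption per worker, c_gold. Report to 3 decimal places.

c_gold ≈ 17.033

n + δ = 0.017 + 0.041 = 0.058.
Golden rule sets MPK = n+δ: 0.43·2.93·k^(0.43−1) = 0.058, so k_gold = (0.43·2.93/0.058)^(1/0.57) ≈ 221.5403.
y_gold = 2.93·221.5403^0.43 ≈ 29.8822.
c_gold = y_gold − (n+δ)·k_gold = 29.8822 − 0.058·221.5403 ≈ 17.0328.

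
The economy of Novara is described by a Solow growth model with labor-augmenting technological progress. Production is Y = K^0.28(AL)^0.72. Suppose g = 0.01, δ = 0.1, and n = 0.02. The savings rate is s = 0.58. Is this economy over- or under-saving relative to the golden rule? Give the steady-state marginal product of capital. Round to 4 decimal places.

Break-even investment rate: n + g + δ = 0.02 + 0.01 + 0.1 = 0.13.
Steady-state k*: s·k^0.28 = 0.13·k gives k* = (0.58/0.13)^(1/0.72) ≈ 7.9811.
MPK = 0.28·7.9811^(-0.72) ≈ 0.0628.
MPK < n+g+δ = 0.13, so the economy is dynamically inefficient (over-saving).

over-saving; MPK ≈ 0.0628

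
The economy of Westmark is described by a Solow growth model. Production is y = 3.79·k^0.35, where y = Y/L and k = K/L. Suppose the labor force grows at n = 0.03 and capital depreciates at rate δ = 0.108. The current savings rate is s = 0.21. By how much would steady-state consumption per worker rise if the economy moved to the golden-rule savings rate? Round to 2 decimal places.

Δc ≈ 0.64

Break-even investment rate: n + δ = 0.03 + 0.108 = 0.138.
Current steady state (s = 0.21): k* = (0.21·3.79/0.138)^(1/0.65) ≈ 14.8162, y* = 3.79·14.8162^0.35 ≈ 9.7364, c* = (1−0.21)·9.7364 ≈ 7.6917.
Golden rule sets MPK = n+δ: 0.35·3.79·k^(0.35−1) = 0.138, so k_gold = (0.35·3.79/0.138)^(1/0.65) ≈ 32.5120.
y_gold = 3.79·32.5120^0.35 ≈ 12.8190, c_gold = y_gold − 0.138·k_gold ≈ 8.3324.
Gain: Δc = 8.3324 − 7.6917 ≈ 0.6406.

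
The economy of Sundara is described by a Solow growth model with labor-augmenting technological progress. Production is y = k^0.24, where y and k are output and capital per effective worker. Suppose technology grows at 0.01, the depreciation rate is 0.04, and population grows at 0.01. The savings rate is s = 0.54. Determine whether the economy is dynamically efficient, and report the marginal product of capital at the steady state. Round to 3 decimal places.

Capital per effective worker breaks even when investment replaces (n + g + δ)·k; here n + g + δ = 0.06.
Steady-state k*: s·k^0.24 = 0.06·k gives k* = (0.54/0.06)^(1/0.76) ≈ 18.0128.
MPK = 0.24·18.0128^(-0.76) ≈ 0.0267.
MPK < n+g+δ = 0.06, so the economy is dynamically inefficient (over-saving).

dynamically inefficient; MPK ≈ 0.027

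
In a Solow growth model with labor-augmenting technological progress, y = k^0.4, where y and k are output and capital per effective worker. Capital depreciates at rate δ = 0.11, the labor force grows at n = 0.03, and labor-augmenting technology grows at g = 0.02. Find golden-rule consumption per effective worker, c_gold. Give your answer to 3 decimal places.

c_gold ≈ 1.105

Break-even investment rate: n + g + δ = 0.03 + 0.02 + 0.11 = 0.16.
Setting f'(k) = n+g+δ gives 0.4·k^(0.4−1) = 0.16, hence k_gold = (0.4/0.16)^(1/0.6) ≈ 4.6050.
y_gold = 4.6050^0.4 ≈ 1.8420.
c_gold = y_gold − (n+g+δ)·k_gold = 1.8420 − 0.16·4.6050 ≈ 1.1052.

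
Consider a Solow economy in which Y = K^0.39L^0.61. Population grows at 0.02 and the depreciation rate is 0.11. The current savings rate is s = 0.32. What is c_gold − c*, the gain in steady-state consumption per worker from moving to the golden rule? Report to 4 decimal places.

Δc ≈ 0.0218

n + δ = 0.02 + 0.11 = 0.13.
Current steady state (s = 0.32): k* = (0.32/0.13)^(1/0.61) ≈ 4.3785, y* = 4.3785^0.39 ≈ 1.7788, c* = (1−0.32)·1.7788 ≈ 1.2096.
At the golden rule the marginal product of capital equals n+δ: 0.39·k^(0.39−1) = 0.13. Solving, k_gold = (0.39/0.13)^(1/0.61) ≈ 6.0557.
y_gold = 6.0557^0.39 ≈ 2.0186, c_gold = y_gold − 0.13·k_gold ≈ 1.2313.
Gain: Δc = 1.2313 − 1.2096 ≈ 0.0218.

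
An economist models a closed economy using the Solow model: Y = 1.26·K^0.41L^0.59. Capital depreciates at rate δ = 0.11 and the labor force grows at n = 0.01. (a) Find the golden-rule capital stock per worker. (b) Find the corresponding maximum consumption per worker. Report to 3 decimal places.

(a) k_gold ≈ 11.872; (b) c_gold ≈ 2.050

The effective depreciation rate is n + δ = 0.01 + 0.11 = 0.12.
Setting f'(k) = n+δ gives 0.41·1.26·k^(0.41−1) = 0.12, hence k_gold = (0.41·1.26/0.12)^(1/0.59) ≈ 11.8722.
y_gold = 1.26·11.8722^0.41 ≈ 3.4748; c_gold = y_gold − 0.12·k_gold ≈ 2.0501.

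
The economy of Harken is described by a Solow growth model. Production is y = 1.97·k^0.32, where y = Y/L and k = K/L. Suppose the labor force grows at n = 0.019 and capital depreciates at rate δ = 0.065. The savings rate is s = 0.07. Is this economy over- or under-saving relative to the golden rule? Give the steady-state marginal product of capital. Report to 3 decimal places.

n + δ = 0.019 + 0.065 = 0.084.
Steady-state k*: s·A·k^0.32 = 0.084·k gives k* = (0.07·1.97/0.084)^(1/0.68) ≈ 2.0730.
MPK = 0.32·1.97·2.0730^(-0.68) ≈ 0.3840.
MPK > n+δ = 0.084, so the economy is dynamically efficient (under-saving).

under-saving; MPK ≈ 0.384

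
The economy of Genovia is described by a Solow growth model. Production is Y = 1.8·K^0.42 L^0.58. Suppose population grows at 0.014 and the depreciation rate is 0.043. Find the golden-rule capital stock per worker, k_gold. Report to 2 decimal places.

k_gold ≈ 86.22

Break-even investment rate: n + δ = 0.014 + 0.043 = 0.057.
At the golden rule the marginal product of capital equals n+δ: 0.42·1.8·k^(0.42−1) = 0.057. Solving, k_gold = (0.42·1.8/0.057)^(1/0.58) ≈ 86.2180.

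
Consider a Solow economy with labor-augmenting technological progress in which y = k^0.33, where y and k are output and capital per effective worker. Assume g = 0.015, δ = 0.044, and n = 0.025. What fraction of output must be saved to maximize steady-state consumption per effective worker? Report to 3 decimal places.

Break-even investment rate: n + g + δ = 0.025 + 0.015 + 0.044 = 0.084.
At the golden rule MPK = n+g+δ, and in any Cobb-Douglas steady state s = (n+g+δ)·k/y = MPK·k/y = capital's share 0.33.

s_gold = 0.330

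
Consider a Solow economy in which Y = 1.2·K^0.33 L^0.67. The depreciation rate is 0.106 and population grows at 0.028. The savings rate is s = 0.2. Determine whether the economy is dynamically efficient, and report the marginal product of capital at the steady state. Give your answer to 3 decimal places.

n + δ = 0.028 + 0.106 = 0.134.
Steady-state k*: s·A·k^0.33 = 0.134·k gives k* = (0.2·1.2/0.134)^(1/0.67) ≈ 2.3866.
MPK = 0.33·1.2·2.3866^(-0.67) ≈ 0.2211.
MPK > n+δ = 0.134, so the economy is dynamically efficient (under-saving).

dynamically efficient; MPK ≈ 0.221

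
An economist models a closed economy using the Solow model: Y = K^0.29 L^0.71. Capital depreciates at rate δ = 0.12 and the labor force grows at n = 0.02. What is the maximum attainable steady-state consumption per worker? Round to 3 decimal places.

The effective depreciation rate is n + δ = 0.02 + 0.12 = 0.14.
Setting f'(k) = n+δ gives 0.29·k^(0.29−1) = 0.14, hence k_gold = (0.29/0.14)^(1/0.71) ≈ 2.7890.
y_gold = 2.7890^0.29 ≈ 1.3464.
c_gold = y_gold − (n+δ)·k_gold = 1.3464 − 0.14·2.7890 ≈ 0.9560.

c_gold ≈ 0.956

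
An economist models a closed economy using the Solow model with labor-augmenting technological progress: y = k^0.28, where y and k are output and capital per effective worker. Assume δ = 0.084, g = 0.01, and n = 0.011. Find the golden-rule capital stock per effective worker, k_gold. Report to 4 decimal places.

Break-even investment rate: n + g + δ = 0.011 + 0.01 + 0.084 = 0.105.
Maximizing c = f(k) − (n+g+δ)·k gives f'(k) = n+g+δ, i.e. 0.28·k^(0.28−1) = 0.105, so k_gold = (0.28/0.105)^(1/0.72) ≈ 3.9050.

k_gold ≈ 3.9050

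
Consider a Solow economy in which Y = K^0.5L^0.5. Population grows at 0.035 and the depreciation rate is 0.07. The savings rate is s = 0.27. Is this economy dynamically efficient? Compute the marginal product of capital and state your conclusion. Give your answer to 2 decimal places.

dynamically efficient; MPK ≈ 0.19

Break-even investment rate: n + δ = 0.035 + 0.07 = 0.105.
Steady-state k*: s·k^0.5 = 0.105·k gives k* = (0.27/0.105)^(1/0.5) ≈ 6.6122.
MPK = 0.5·6.6122^(-0.5) ≈ 0.1944.
MPK > n+δ = 0.105, so the economy is dynamically efficient (under-saving).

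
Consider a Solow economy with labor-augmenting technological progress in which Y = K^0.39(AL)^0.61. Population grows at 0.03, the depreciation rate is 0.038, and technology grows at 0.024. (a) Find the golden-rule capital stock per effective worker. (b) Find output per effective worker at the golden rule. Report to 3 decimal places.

Break-even investment rate: n + g + δ = 0.03 + 0.024 + 0.038 = 0.092.
At the golden rule the marginal product of capital equals n+g+δ: 0.39·k^(0.39−1) = 0.092. Solving, k_gold = (0.39/0.092)^(1/0.61) ≈ 10.6739.
y_gold = 10.6739^0.39 ≈ 2.5179.

(a) k_gold ≈ 10.674; (b) y_gold ≈ 2.518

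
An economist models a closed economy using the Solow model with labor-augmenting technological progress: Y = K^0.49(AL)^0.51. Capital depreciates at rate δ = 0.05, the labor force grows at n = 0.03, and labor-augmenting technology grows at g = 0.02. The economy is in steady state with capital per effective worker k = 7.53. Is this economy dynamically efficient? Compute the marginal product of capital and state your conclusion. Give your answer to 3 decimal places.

dynamically efficient; MPK ≈ 0.175

The effective depreciation rate is n + g + δ = 0.03 + 0.02 + 0.05 = 0.1.
MPK = 0.49·k^(0.49−1) = 0.49·7.53^(-0.51) ≈ 0.1750.
MPK > 0.1, so the economy is dynamically efficient (under-saving).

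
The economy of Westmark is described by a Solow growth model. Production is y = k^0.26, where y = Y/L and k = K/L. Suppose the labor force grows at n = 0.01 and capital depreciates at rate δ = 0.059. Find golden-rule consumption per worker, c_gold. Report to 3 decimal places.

The effective depreciation rate is n + δ = 0.01 + 0.059 = 0.069.
Setting f'(k) = n+δ gives 0.26·k^(0.26−1) = 0.069, hence k_gold = (0.26/0.069)^(1/0.74) ≈ 6.0055.
y_gold = 6.0055^0.26 ≈ 1.5938.
c_gold = y_gold − (n+δ)·k_gold = 1.5938 − 0.069·6.0055 ≈ 1.1794.

c_gold ≈ 1.179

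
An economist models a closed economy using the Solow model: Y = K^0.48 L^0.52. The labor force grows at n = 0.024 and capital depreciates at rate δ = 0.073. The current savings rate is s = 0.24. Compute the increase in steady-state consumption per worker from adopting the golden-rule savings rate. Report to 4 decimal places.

n + δ = 0.024 + 0.073 = 0.097.
Current steady state (s = 0.24): k* = (0.24/0.097)^(1/0.52) ≈ 5.7097, y* = 5.7097^0.48 ≈ 2.3077, c* = (1−0.24)·2.3077 ≈ 1.7538.
Maximizing c = f(k) − (n+δ)·k gives f'(k) = n+δ, i.e. 0.48·k^(0.48−1) = 0.097, so k_gold = (0.48/0.097)^(1/0.52) ≈ 21.6530.
y_gold = 21.6530^0.48 ≈ 4.3757, c_gold = y_gold − 0.097·k_gold ≈ 2.2754.
Gain: Δc = 2.2754 − 1.7538 ≈ 0.5215.

Δc ≈ 0.5215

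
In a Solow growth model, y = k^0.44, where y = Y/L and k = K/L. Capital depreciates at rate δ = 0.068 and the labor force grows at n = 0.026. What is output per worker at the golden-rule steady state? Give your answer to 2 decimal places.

Capital per worker breaks even when investment replaces (n + δ)·k; here n + δ = 0.094.
Setting f'(k) = n+δ gives 0.44·k^(0.44−1) = 0.094, hence k_gold = (0.44/0.094)^(1/0.56) ≈ 15.7401.
Output: y_gold = k_gold^0.44 = 15.7401^0.44 ≈ 3.3627.

y_gold ≈ 3.36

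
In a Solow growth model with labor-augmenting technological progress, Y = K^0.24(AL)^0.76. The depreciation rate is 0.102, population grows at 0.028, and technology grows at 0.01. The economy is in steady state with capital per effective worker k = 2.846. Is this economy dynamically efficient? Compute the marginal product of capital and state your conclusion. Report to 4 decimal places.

dynamically inefficient; MPK ≈ 0.1084

Break-even investment rate: n + g + δ = 0.028 + 0.01 + 0.102 = 0.14.
MPK = 0.24·k^(0.24−1) = 0.24·2.846^(-0.76) ≈ 0.1084.
MPK < 0.14, so the economy is dynamically inefficient (over-saving).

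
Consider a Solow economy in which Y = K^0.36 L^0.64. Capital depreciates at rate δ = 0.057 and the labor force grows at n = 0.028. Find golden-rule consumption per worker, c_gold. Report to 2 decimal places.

c_gold ≈ 1.44

Break-even investment rate: n + δ = 0.028 + 0.057 = 0.085.
Golden rule sets MPK = n+δ: 0.36·k^(0.36−1) = 0.085, so k_gold = (0.36/0.085)^(1/0.64) ≈ 9.5391.
y_gold = 9.5391^0.36 ≈ 2.2523.
c_gold = y_gold − (n+δ)·k_gold = 2.2523 − 0.085·9.5391 ≈ 1.4415.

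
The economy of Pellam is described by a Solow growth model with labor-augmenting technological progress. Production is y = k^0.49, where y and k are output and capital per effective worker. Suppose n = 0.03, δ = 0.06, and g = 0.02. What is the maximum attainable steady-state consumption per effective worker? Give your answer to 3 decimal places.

c_gold ≈ 2.143

n + g + δ = 0.03 + 0.02 + 0.06 = 0.11.
At the golden rule the marginal product of capital equals n+g+δ: 0.49·k^(0.49−1) = 0.11. Solving, k_gold = (0.49/0.11)^(1/0.51) ≈ 18.7139.
y_gold = 18.7139^0.49 ≈ 4.2011.
c_gold = y_gold − (n+g+δ)·k_gold = 4.2011 − 0.11·18.7139 ≈ 2.1425.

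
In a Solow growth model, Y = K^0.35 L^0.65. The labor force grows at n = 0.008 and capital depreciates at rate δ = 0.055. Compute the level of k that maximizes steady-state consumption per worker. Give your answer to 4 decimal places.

n + δ = 0.008 + 0.055 = 0.063.
Setting f'(k) = n+δ gives 0.35·k^(0.35−1) = 0.063, hence k_gold = (0.35/0.063)^(1/0.65) ≈ 13.9873.

k_gold ≈ 13.9873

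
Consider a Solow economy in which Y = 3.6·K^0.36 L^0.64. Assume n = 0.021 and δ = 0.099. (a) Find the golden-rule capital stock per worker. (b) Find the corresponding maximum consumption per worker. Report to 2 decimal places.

(a) k_gold ≈ 41.18; (b) c_gold ≈ 8.79

Capital per worker breaks even when investment replaces (n + δ)·k; here n + δ = 0.12.
Golden rule sets MPK = n+δ: 0.36·3.6·k^(0.36−1) = 0.12, so k_gold = (0.36·3.6/0.12)^(1/0.64) ≈ 41.1836.
y_gold = 3.6·41.1836^0.36 ≈ 13.7279; c_gold = y_gold − 0.12·k_gold ≈ 8.7858.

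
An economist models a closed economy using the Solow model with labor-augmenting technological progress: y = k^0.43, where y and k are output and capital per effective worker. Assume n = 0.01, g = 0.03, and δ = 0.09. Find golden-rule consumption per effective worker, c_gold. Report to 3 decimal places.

c_gold ≈ 1.405

The effective depreciation rate is n + g + δ = 0.01 + 0.03 + 0.09 = 0.13.
Setting f'(k) = n+g+δ gives 0.43·k^(0.43−1) = 0.13, hence k_gold = (0.43/0.13)^(1/0.57) ≈ 8.1554.
y_gold = 8.1554^0.43 ≈ 2.4656.
c_gold = y_gold − (n+g+δ)·k_gold = 2.4656 − 0.13·8.1554 ≈ 1.4054.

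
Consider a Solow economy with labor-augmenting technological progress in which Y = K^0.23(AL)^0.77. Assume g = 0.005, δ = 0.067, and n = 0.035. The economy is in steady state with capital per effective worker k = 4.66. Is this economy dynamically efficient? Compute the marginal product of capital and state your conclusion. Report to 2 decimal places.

dynamically inefficient; MPK ≈ 0.07

The effective depreciation rate is n + g + δ = 0.035 + 0.005 + 0.067 = 0.107.
MPK = 0.23·k^(0.23−1) = 0.23·4.66^(-0.77) ≈ 0.0703.
MPK < 0.107, so the economy is dynamically inefficient (over-saving).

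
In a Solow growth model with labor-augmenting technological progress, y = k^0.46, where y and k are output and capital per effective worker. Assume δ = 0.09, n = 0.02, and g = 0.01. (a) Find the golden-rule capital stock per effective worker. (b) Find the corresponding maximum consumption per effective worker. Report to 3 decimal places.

Capital per effective worker breaks even when investment replaces (n + g + δ)·k; here n + g + δ = 0.12.
Maximizing c = f(k) − (n+g+δ)·k gives f'(k) = n+g+δ, i.e. 0.46·k^(0.46−1) = 0.12, so k_gold = (0.46/0.12)^(1/0.54) ≈ 12.0420.
y_gold = 12.0420^0.46 ≈ 3.1414; c_gold = y_gold − 0.12·k_gold ≈ 1.6963.

(a) k_gold ≈ 12.042; (b) c_gold ≈ 1.696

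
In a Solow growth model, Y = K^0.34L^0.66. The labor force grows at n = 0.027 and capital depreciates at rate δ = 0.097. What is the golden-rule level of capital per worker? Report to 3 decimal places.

k_gold ≈ 4.610

The effective depreciation rate is n + δ = 0.027 + 0.097 = 0.124.
At the golden rule the marginal product of capital equals n+δ: 0.34·k^(0.34−1) = 0.124. Solving, k_gold = (0.34/0.124)^(1/0.66) ≈ 4.6102.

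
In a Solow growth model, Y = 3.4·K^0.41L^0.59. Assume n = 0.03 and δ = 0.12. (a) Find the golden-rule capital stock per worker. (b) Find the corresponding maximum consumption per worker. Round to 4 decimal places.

Capital per worker breaks even when investment replaces (n + δ)·k; here n + δ = 0.15.
Maximizing c = f(k) − (n+δ)·k gives f'(k) = n+δ, i.e. 0.41·3.4·k^(0.41−1) = 0.15, so k_gold = (0.41·3.4/0.15)^(1/0.59) ≈ 43.7491.
y_gold = 3.4·43.7491^0.41 ≈ 16.0058; c_gold = y_gold − 0.15·k_gold ≈ 9.4434.

(a) k_gold ≈ 43.7491; (b) c_gold ≈ 9.4434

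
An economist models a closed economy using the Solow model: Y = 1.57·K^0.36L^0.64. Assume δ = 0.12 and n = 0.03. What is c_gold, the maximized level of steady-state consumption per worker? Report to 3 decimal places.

c_gold ≈ 2.119

Break-even investment rate: n + δ = 0.03 + 0.12 = 0.15.
Maximizing c = f(k) − (n+δ)·k gives f'(k) = n+δ, i.e. 0.36·1.57·k^(0.36−1) = 0.15, so k_gold = (0.36·1.57/0.15)^(1/0.64) ≈ 7.9465.
y_gold = 1.57·7.9465^0.36 ≈ 3.3110.
c_gold = y_gold − (n+δ)·k_gold = 3.3110 − 0.15·7.9465 ≈ 2.1191.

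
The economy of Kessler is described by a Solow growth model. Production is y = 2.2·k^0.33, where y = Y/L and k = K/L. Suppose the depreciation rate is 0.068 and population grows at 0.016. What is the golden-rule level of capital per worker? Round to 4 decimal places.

k_gold ≈ 25.0032

The effective depreciation rate is n + δ = 0.016 + 0.068 = 0.084.
Setting f'(k) = n+δ gives 0.33·2.2·k^(0.33−1) = 0.084, hence k_gold = (0.33·2.2/0.084)^(1/0.67) ≈ 25.0032.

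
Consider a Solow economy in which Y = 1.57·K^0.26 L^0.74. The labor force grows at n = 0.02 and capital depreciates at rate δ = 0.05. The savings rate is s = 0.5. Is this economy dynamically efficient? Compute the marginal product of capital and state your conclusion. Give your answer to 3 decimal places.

Break-even investment rate: n + δ = 0.02 + 0.05 = 0.07.
Steady-state k*: s·A·k^0.26 = 0.07·k gives k* = (0.5·1.57/0.07)^(1/0.74) ≈ 26.2186.
MPK = 0.26·1.57·26.2186^(-0.74) ≈ 0.0364.
MPK < n+δ = 0.07, so the economy is dynamically inefficient (over-saving).

dynamically inefficient; MPK ≈ 0.036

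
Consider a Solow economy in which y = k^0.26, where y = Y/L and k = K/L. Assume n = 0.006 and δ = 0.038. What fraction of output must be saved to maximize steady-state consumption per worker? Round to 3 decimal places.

s_gold = 0.260

n + δ = 0.006 + 0.038 = 0.044.
At the golden rule MPK = n+δ, and in any Cobb-Douglas steady state s = (n+δ)·k/y = MPK·k/y = capital's share 0.26.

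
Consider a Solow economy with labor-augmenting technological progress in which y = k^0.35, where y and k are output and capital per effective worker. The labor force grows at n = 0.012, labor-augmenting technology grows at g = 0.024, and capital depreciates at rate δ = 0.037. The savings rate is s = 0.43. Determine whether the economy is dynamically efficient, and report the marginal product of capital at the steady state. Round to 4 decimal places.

Break-even investment rate: n + g + δ = 0.012 + 0.024 + 0.037 = 0.073.
Steady-state k*: s·k^0.35 = 0.073·k gives k* = (0.43/0.073)^(1/0.65) ≈ 15.3052.
MPK = 0.35·15.3052^(-0.65) ≈ 0.0594.
MPK < n+g+δ = 0.073, so the economy is dynamically inefficient (over-saving).

dynamically inefficient; MPK ≈ 0.0594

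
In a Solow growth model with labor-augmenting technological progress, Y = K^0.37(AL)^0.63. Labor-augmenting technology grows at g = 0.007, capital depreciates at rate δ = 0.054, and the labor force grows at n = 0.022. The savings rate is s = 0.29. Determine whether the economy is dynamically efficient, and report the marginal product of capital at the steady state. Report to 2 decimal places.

dynamically efficient; MPK ≈ 0.11

Break-even investment rate: n + g + δ = 0.022 + 0.007 + 0.054 = 0.083.
Steady-state k*: s·k^0.37 = 0.083·k gives k* = (0.29/0.083)^(1/0.63) ≈ 7.2847.
MPK = 0.37·7.2847^(-0.63) ≈ 0.1059.
MPK > n+g+δ = 0.083, so the economy is dynamically efficient (under-saving).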